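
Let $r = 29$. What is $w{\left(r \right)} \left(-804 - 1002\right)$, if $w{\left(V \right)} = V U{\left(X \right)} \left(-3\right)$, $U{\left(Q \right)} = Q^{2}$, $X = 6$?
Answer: $5656392$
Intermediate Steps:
$w{\left(V \right)} = - 108 V$ ($w{\left(V \right)} = V 6^{2} \left(-3\right) = V 36 \left(-3\right) = 36 V \left(-3\right) = - 108 V$)
$w{\left(r \right)} \left(-804 - 1002\right) = \left(-108\right) 29 \left(-804 - 1002\right) = \left(-3132\right) \left(-1806\right) = 5656392$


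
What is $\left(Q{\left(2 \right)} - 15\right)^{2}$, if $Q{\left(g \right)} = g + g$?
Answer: $121$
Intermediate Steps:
$Q{\left(g \right)} = 2 g$
$\left(Q{\left(2 \right)} - 15\right)^{2} = \left(2 \cdot 2 - 15\right)^{2} = \left(4 - 15\right)^{2} = \left(-11\right)^{2} = 121$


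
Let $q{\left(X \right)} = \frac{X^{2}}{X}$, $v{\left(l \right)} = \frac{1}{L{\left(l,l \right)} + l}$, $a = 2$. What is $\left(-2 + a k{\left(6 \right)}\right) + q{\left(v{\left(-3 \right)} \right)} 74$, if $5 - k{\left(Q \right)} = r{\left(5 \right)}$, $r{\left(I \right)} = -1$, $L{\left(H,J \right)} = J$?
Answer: $- \frac{7}{3} \approx -2.3333$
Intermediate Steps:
$k{\left(Q \right)} = 6$ ($k{\left(Q \right)} = 5 - -1 = 5 + 1 = 6$)
$v{\left(l \right)} = \frac{1}{2 l}$ ($v{\left(l \right)} = \frac{1}{l + l} = \frac{1}{2 l}$)
$q{\left(X \right)} = X$
$\left(-2 + a k{\left(6 \right)}\right) + q{\left(v{\left(-3 \right)} \right)} 74 = \left(-2 + 2 \cdot 6\right) + \frac{1}{2 \left(-3\right)} 74 = \left(-2 + 12\right) + \frac{1}{2} \left(- \frac{1}{3}\right) 74 = 10 - \frac{37}{3} = - \frac{7}{3}$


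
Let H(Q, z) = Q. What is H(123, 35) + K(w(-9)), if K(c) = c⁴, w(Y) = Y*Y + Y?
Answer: 26873979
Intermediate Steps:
w(Y) = Y + Y² (w(Y) = Y² + Y = Y + Y²)
H(123, 35) + K(w(-9)) = 123 + (-9*(1 - 9))⁴ = 123 + (-9*(-8))⁴ = 123 + 72⁴ = 123 + 26873856 = 26873979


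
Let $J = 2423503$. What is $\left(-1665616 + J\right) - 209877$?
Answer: $548010$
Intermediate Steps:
$\left(-1665616 + J\right) - 209877 = \left(-1665616 + 2423503\right) - 209877 = 757887 - 209877 = 548010$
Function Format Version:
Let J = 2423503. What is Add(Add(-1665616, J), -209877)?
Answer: 548010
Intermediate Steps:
Add(Add(-1665616, J), -209877) = Add(Add(-1665616, 2423503), -209877) = Add(757887, -209877) = 548010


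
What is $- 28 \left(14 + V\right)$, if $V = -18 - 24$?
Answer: $784$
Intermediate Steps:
$V = -42$ ($V = -18 - 24 = -42$)
$- 28 \left(14 + V\right) = - 28 \left(14 - 42\right) = \left(-28\right) \left(-28\right) = 784$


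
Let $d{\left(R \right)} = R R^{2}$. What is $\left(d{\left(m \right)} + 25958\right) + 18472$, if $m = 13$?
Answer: $46627$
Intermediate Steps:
$d{\left(R \right)} = R^{3}$
$\left(d{\left(m \right)} + 25958\right) + 18472 = \left(13^{3} + 25958\right) + 18472 = \left(2197 + 25958\right) + 18472 = 28155 + 18472 = 46627$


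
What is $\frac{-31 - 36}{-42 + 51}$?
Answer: $- \frac{67}{9} \approx -7.4444$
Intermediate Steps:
$\frac{-31 - 36}{-42 + 51} = \frac{1}{9} \left(-67\right) = - \frac{67}{9}$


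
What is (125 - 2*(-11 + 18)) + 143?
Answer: 254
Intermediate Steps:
(125 - 2*(-11 + 18)) + 143 = (125 - 2*7) + 143 = (125 - 14) + 143 = 111 + 143 = 254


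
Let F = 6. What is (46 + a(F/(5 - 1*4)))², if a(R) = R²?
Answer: 6724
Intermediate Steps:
(46 + a(F/(5 - 1*4)))² = (46 + (6/(5 - 1*4))²)² = (46 + (6/(5 - 4))²)² = (46 + (6/1)²)² = (46 + (6*1)²)² = (46 + 6²)² = (46 + 36)² = 82² = 6724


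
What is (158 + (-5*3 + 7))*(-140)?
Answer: -21000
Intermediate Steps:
(158 + (-5*3 + 7))*(-140) = (158 + (-15 + 7))*(-140) = (158 - 8)*(-140) = 150*(-140) = -21000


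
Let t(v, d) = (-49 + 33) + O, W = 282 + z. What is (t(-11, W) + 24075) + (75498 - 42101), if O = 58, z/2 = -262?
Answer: 57514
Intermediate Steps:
z = -524 (z = 2*(-262) = -524)
W = -242 (W = 282 - 524 = -242)
t(v, d) = 42 (t(v, d) = (-49 + 33) + 58 = -16 + 58 = 42)
(t(-11, W) + 24075) + (75498 - 42101) = (42 + 24075) + (75498 - 42101) = 24117 + 33397 = 57514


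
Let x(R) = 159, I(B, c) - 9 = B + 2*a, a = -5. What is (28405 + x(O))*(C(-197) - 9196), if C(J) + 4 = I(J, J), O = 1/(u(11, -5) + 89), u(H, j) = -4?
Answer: -268444472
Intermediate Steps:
O = 1/85 (O = 1/(-4 + 89) = 1/85 ≈ 0.011765)
I(B, c) = -1 + B (I(B, c) = 9 + (B + 2*(-5)) = 9 + (B - 10) = 9 + (-10 + B) = -1 + B)
C(J) = -5 + J (C(J) = -4 + (-1 + J) = -5 + J)
(28405 + x(O))*(C(-197) - 9196) = (28405 + 159)*((-5 - 197) - 9196) = 28564*(-202 - 9196) = 28564*(-9398) = -268444472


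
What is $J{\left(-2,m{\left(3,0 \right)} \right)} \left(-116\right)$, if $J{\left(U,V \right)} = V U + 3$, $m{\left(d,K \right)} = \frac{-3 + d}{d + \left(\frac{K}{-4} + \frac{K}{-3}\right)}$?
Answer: $-348$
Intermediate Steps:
$m{\left(d,K \right)} = \frac{-3 + d}{d - \frac{7 K}{12}}$ ($m{\left(d,K \right)} = \frac{-3 + d}{d + \left(K \left(- \frac{1}{4}\right) + K \left(- \frac{1}{3}\right)\right)} = \frac{-3 + d}{d - \frac{7 K}{12}}$)
$J{\left(U,V \right)} = 3 + U V$ ($J{\left(U,V \right)} = U V + 3 = 3 + U V$)
$J{\left(-2,m{\left(3,0 \right)} \right)} \left(-116\right) = \left(3 - 2 \frac{12 \left(3 - 3\right)}{\left(-12\right) 3 + 7 \cdot 0}\right) \left(-116\right) = \left(3 - 2 \frac{12 \left(3 - 3\right)}{-36 + 0}\right) \left(-116\right) = \left(3 - 2 \cdot 12 \frac{1}{-36} \cdot 0\right) \left(-116\right) = \left(3 - 2 \cdot 12 \left(- \frac{1}{36}\right) 0\right) \left(-116\right) = \left(3 - 0\right) \left(-116\right) = \left(3 + 0\right) \left(-116\right) = 3 \left(-116\right) = -348$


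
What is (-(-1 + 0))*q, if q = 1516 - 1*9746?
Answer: -8230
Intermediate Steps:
q = -8230 (q = 1516 - 9746 = -8230)
(-(-1 + 0))*q = -(-1 + 0)*(-8230) = -1*(-1)*(-8230) = 1*(-8230) = -8230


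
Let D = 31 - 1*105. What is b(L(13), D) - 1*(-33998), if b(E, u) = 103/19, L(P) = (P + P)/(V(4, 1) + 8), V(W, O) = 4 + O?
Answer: 646065/19 ≈ 34003.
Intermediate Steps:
L(P) = 2*P/13 (L(P) = (P + P)/((4 + 1) + 8) = (2*P)/(5 + 8) = (2*P)/13 = (2*P)*(1/13) = 2*P/13)
D = -74 (D = 31 - 105 = -74)
b(E, u) = 103/19 (b(E, u) = 103*(1/19) = 103/19)
b(L(13), D) - 1*(-33998) = 103/19 - 1*(-33998) = 103/19 + 33998 = 646065/19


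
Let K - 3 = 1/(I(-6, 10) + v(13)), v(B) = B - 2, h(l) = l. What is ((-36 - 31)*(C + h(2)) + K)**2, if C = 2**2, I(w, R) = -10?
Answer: 158404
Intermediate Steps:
v(B) = -2 + B
C = 4
K = 4 (K = 3 + 1/(-10 + (-2 + 13)) = 3 + 1/(-10 + 11) = 3 + 1/1 = 3 + 1 = 4)
((-36 - 31)*(C + h(2)) + K)**2 = ((-36 - 31)*(4 + 2) + 4)**2 = (-67*6 + 4)**2 = (-402 + 4)**2 = (-398)**2 = 158404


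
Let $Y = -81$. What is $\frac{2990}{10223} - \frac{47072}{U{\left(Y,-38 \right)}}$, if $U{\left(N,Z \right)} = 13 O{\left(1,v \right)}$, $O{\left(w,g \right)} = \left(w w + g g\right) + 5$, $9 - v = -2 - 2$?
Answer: $- \frac{474414806}{23257325} \approx -20.398$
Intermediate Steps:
$v = 13$ ($v = 9 - \left(-2 - 2\right) = 9 - -4 = 9 + 4 = 13$)
$O{\left(w,g \right)} = 5 + g^{2} + w^{2}$ ($O{\left(w,g \right)} = \left(w^{2} + g^{2}\right) + 5 = \left(g^{2} + w^{2}\right) + 5 = 5 + g^{2} + w^{2}$)
$U{\left(N,Z \right)} = 2275$ ($U{\left(N,Z \right)} = 13 \left(5 + 13^{2} + 1^{2}\right) = 13 \left(5 + 169 + 1\right) = 13 \cdot 175 = 2275$)
$\frac{2990}{10223} - \frac{47072}{U{\left(Y,-38 \right)}} = \frac{2990}{10223} - \frac{47072}{2275} = - \frac{474414806}{23257325}$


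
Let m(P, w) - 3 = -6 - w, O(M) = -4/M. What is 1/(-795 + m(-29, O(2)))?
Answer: -1/796 ≈ -0.0012563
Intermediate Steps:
m(P, w) = -3 - w (m(P, w) = 3 + (-6 - w) = -3 - w)
1/(-795 + m(-29, O(2))) = 1/(-795 + (-3 - (-4)/2)) = 1/(-795 + (-3 - 1*(-2))) = 1/(-795 + (-3 + 2)) = 1/(-795 - 1) = 1/(-796) = -1/796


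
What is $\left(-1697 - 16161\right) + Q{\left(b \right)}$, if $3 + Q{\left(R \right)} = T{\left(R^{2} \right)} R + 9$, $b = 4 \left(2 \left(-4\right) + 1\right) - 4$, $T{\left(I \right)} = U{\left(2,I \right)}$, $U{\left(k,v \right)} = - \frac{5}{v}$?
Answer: $- \frac{571259}{32} \approx -17852.0$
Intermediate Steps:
$T{\left(I \right)} = - \frac{5}{I}$
$b = -32$ ($b = 4 \left(-8 + 1\right) - 4 = 4 \left(-7\right) - 4 = -28 - 4 = -32$)
$Q{\left(R \right)} = 6 - \frac{5}{R}$ ($Q{\left(R \right)} = -3 + \left(- \frac{5}{R^{2}} R + 9\right) = -3 + \left(- \frac{5}{R} + 9\right) = -3 + \left(9 - \frac{5}{R}\right) = 6 - \frac{5}{R}$)
$\left(-1697 - 16161\right) + Q{\left(b \right)} = \left(-1697 - 16161\right) + \left(6 - \frac{5}{-32}\right) = \left(-1697 - 16161\right) + \left(6 - - \frac{5}{32}\right) = -17858 + \left(6 + \frac{5}{32}\right) = -17858 + \frac{197}{32} = - \frac{571259}{32}$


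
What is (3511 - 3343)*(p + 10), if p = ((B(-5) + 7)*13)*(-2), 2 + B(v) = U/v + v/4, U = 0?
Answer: -14700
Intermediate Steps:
B(v) = -2 + v/4 (B(v) = -2 + (0/v + v/4) = -2 + (0 + v*(¼)) = -2 + (0 + v/4) = -2 + v/4)
p = -195/2 (p = (((-2 + (¼)*(-5)) + 7)*13)*(-2) = (((-2 - 5/4) + 7)*13)*(-2) = ((-13/4 + 7)*13)*(-2) = ((15/4)*13)*(-2) = (195/4)*(-2) = -195/2 ≈ -97.500)
(3511 - 3343)*(p + 10) = (3511 - 3343)*(-195/2 + 10) = 168*(-175/2) = -14700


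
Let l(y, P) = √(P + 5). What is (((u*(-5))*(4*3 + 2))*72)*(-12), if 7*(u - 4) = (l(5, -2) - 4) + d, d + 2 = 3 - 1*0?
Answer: 216000 + 8640*√3 ≈ 2.3097e+5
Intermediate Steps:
d = 1 (d = -2 + (3 - 1*0) = -2 + (3 + 0) = -2 + 3 = 1)
l(y, P) = √(5 + P)
u = 25/7 + √3/7 (u = 4 + ((√(5 - 2) - 4) + 1)/7 = 4 + ((√3 - 4) + 1)/7 = 4 + ((-4 + √3) + 1)/7 = 4 + (-3 + √3)/7 = 4 + (-3/7 + √3/7) = 25/7 + √3/7 ≈ 3.8189)
(((u*(-5))*(4*3 + 2))*72)*(-12) = ((((25/7 + √3/7)*(-5))*(4*3 + 2))*72)*(-12) = (((-125/7 - 5*√3/7)*(12 + 2))*72)*(-12) = (((-125/7 - 5*√3/7)*14)*72)*(-12) = ((-250 - 10*√3)*72)*(-12) = (-18000 - 720*√3)*(-12) = 216000 + 8640*√3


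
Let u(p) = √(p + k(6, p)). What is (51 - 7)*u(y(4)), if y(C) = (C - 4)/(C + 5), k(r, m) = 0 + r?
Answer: 44*√6 ≈ 107.78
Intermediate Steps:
k(r, m) = r
y(C) = (-4 + C)/(5 + C)
u(p) = √(6 + p) (u(p) = √(p + 6) = √(6 + p))
(51 - 7)*u(y(4)) = (51 - 7)*√(6 + (-4 + 4)/(5 + 4)) = 44*√(6 + 0/9) = 44*√(6 + (⅑)*0) = 44*√(6 + 0) = 44*√6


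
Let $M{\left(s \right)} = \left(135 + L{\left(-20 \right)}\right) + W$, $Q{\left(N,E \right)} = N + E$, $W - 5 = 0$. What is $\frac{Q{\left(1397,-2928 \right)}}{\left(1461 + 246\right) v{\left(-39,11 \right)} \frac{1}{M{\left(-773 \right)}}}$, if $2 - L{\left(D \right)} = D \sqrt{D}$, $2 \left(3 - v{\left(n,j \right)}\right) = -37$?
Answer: $- \frac{434804}{73401} - \frac{122480 i \sqrt{5}}{73401} \approx -5.9237 - 3.7312 i$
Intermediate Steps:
$W = 5$ ($W = 5 + 0 = 5$)
$v{\left(n,j \right)} = \frac{43}{2}$ ($v{\left(n,j \right)} = 3 - - \frac{37}{2} = 3 + \frac{37}{2} = \frac{43}{2}$)
$L{\left(D \right)} = 2 - D^{\frac{3}{2}}$ ($L{\left(D \right)} = 2 - D \sqrt{D} = 2 - D^{\frac{3}{2}}$)
$Q{\left(N,E \right)} = E + N$
$M{\left(s \right)} = 142 + 40 i \sqrt{5}$ ($M{\left(s \right)} = \left(135 + \left(2 - \left(-20\right)^{\frac{3}{2}}\right)\right) + 5 = \left(135 + \left(2 - - 40 i \sqrt{5}\right)\right) + 5 = \left(135 + \left(2 + 40 i \sqrt{5}\right)\right) + 5 = \left(137 + 40 i \sqrt{5}\right) + 5 = 142 + 40 i \sqrt{5}$)
$\frac{Q{\left(1397,-2928 \right)}}{\left(1461 + 246\right) v{\left(-39,11 \right)} \frac{1}{M{\left(-773 \right)}}} = \frac{-2928 + 1397}{\left(1461 + 246\right) \frac{43}{2} \frac{1}{142 + 40 i \sqrt{5}}} = - \frac{1531}{1707 \cdot \frac{43}{2} \frac{1}{142 + 40 i \sqrt{5}}} = - \frac{1531}{\frac{73401}{2} \frac{1}{142 + 40 i \sqrt{5}}} = - 1531 \left(\frac{284}{73401} + \frac{80 i \sqrt{5}}{73401}\right) = - \frac{434804}{73401} - \frac{122480 i \sqrt{5}}{73401}$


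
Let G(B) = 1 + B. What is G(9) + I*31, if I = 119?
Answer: 3699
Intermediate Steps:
G(9) + I*31 = (1 + 9) + 119*31 = 10 + 3689 = 3699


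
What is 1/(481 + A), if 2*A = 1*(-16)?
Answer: 1/473 ≈ 0.0021142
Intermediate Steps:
A = -8 (A = (1*(-16))/2 = (1/2)*(-16) = -8)
1/(481 + A) = 1/(481 - 8) = 1/473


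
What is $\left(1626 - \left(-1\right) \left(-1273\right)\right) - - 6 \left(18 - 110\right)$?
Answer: $-199$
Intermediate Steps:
$\left(1626 - \left(-1\right) \left(-1273\right)\right) - - 6 \left(18 - 110\right) = \left(1626 - 1273\right) - - 6 \left(18 - 110\right) = \left(1626 - 1273\right) - \left(-6\right) \left(-92\right) = 353 - 552 = -199$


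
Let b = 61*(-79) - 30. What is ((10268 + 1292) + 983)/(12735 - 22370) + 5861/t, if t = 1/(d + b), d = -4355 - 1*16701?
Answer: -1462874402718/9635 ≈ -1.5183e+8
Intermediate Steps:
b = -4849 (b = -4819 - 30 = -4849)
d = -21056 (d = -4355 - 16701 = -21056)
t = -1/25905 (t = 1/(-21056 - 4849) = 1/(-25905) = -1/25905 ≈ -3.8603e-5)
((10268 + 1292) + 983)/(12735 - 22370) + 5861/t = ((10268 + 1292) + 983)/(12735 - 22370) + 5861/(-1/25905) = (11560 + 983)/(-9635) + 5861*(-25905) = 12543*(-1/9635) - 151829205 = -12543/9635 - 151829205 = -1462874402718/9635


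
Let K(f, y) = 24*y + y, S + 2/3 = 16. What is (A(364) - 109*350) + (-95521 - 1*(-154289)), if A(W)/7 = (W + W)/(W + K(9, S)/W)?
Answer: 4112341558/199319 ≈ 20632.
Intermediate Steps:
S = 46/3 (S = -⅔ + 16 = 46/3 ≈ 15.333)
K(f, y) = 25*y
A(W) = 14*W/(W + 1150/(3*W)) (A(W) = 7*((W + W)/(W + (25*(46/3))/W)) = 7*((2*W)/(W + 1150/(3*W))) = 7*(2*W/(W + 1150/(3*W))) = 14*W/(W + 1150/(3*W)))
(A(364) - 109*350) + (-95521 - 1*(-154289)) = (42*364²/(1150 + 3*364²) - 109*350) + (-95521 - 1*(-154289)) = (42*132496/(1150 + 3*132496) - 38150) + (-95521 + 154289) = (42*132496/(1150 + 397488) - 38150) + 58768 = (42*132496/398638 - 38150) + 58768 = (42*132496*(1/398638) - 38150) + 58768 = (2782416/199319 - 38150) + 58768 = -7601237434/199319 + 58768 = 4112341558/199319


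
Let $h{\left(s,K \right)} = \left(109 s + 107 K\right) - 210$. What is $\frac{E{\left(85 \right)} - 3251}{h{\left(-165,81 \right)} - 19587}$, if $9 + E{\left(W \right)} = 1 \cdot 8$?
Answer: $\frac{1084}{9705} \approx 0.1117$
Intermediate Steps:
$E{\left(W \right)} = -1$ ($E{\left(W \right)} = -9 + 1 \cdot 8 = -9 + 8 = -1$)
$h{\left(s,K \right)} = -210 + 107 K + 109 s$ ($h{\left(s,K \right)} = \left(107 K + 109 s\right) - 210 = -210 + 107 K + 109 s$)
$\frac{E{\left(85 \right)} - 3251}{h{\left(-165,81 \right)} - 19587} = \frac{-1 - 3251}{\left(-210 + 107 \cdot 81 + 109 \left(-165\right)\right) - 19587} = - \frac{3252}{\left(-210 + 8667 - 17985\right) - 19587} = - \frac{3252}{-9528 - 19587} = - \frac{3252}{-29115} = \left(-3252\right) \left(- \frac{1}{29115}\right) = \frac{1084}{9705}$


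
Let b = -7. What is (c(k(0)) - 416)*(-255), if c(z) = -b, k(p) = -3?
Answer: 104295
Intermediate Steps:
c(z) = 7 (c(z) = -1*(-7) = 7)
(c(k(0)) - 416)*(-255) = (7 - 416)*(-255) = -409*(-255) = 104295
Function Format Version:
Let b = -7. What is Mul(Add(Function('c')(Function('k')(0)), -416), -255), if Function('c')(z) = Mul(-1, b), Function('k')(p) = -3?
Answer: 104295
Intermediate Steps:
Function('c')(z) = 7 (Function('c')(z) = Mul(-1, -7) = 7)
Mul(Add(Function('c')(Function('k')(0)), -416), -255) = Mul(Add(7, -416), -255) = Mul(-409, -255) = 104295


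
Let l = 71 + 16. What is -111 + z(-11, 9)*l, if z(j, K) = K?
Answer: 672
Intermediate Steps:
l = 87
-111 + z(-11, 9)*l = -111 + 9*87 = -111 + 783 = 672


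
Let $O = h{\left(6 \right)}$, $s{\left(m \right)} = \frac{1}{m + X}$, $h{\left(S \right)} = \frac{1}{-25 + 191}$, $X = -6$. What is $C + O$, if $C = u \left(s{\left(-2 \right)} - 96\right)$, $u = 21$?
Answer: $- \frac{1340363}{664} \approx -2018.6$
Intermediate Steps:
$h{\left(S \right)} = \frac{1}{166}$
$s{\left(m \right)} = \frac{1}{-6 + m}$ ($s{\left(m \right)} = \frac{1}{m - 6} = \frac{1}{-6 + m}$)
$O = \frac{1}{166} \approx 0.0060241$
$C = - \frac{16149}{8}$ ($C = 21 \left(\frac{1}{-6 - 2} - 96\right) = 21 \left(\frac{1}{-8} - 96\right) = 21 \left(- \frac{1}{8} - 96\right) = 21 \left(- \frac{769}{8}\right) = - \frac{16149}{8} \approx -2018.6$)
$C + O = - \frac{16149}{8} + \frac{1}{166} = - \frac{1340363}{664}$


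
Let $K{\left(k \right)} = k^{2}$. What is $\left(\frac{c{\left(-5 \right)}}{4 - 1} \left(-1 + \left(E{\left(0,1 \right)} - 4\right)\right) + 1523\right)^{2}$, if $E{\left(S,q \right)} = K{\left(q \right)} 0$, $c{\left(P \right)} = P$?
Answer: $\frac{21104836}{9} \approx 2.345 \cdot 10^{6}$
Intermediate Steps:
$E{\left(S,q \right)} = 0$ ($E{\left(S,q \right)} = q^{2} \cdot 0 = 0$)
$\left(\frac{c{\left(-5 \right)}}{4 - 1} \left(-1 + \left(E{\left(0,1 \right)} - 4\right)\right) + 1523\right)^{2} = \left(- \frac{5}{4 - 1} \left(-1 + \left(0 - 4\right)\right) + 1523\right)^{2} = \left(- \frac{5}{3} \left(-1 + \left(0 - 4\right)\right) + 1523\right)^{2} = \left(\left(-5\right) \frac{1}{3} \left(-1 - 4\right) + 1523\right)^{2} = \left(\left(- \frac{5}{3}\right) \left(-5\right) + 1523\right)^{2} = \left(\frac{25}{3} + 1523\right)^{2} = \left(\frac{4594}{3}\right)^{2} = \frac{21104836}{9}$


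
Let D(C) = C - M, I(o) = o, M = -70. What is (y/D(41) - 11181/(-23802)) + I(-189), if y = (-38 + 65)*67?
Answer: -50560361/293558 ≈ -172.23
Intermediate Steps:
D(C) = 70 + C (D(C) = C - 1*(-70) = C + 70 = 70 + C)
y = 1809 (y = 27*67 = 1809)
(y/D(41) - 11181/(-23802)) + I(-189) = (1809/(70 + 41) - 11181/(-23802)) - 189 = (1809/111 - 11181*(-1/23802)) - 189 = (1809*(1/111) + 3727/7934) - 189 = (603/37 + 3727/7934) - 189 = 4922101/293558 - 189 = -50560361/293558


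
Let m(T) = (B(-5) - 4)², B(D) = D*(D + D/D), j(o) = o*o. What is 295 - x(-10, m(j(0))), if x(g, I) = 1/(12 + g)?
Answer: 589/2 ≈ 294.50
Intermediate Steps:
j(o) = o²
B(D) = D*(1 + D) (B(D) = D*(D + 1) = D*(1 + D))
m(T) = 256 (m(T) = (-5*(1 - 5) - 4)² = (-5*(-4) - 4)² = (20 - 4)² = 16² = 256)
295 - x(-10, m(j(0))) = 295 - 1/(12 - 10) = 295 - 1/2 = 295 - 1*½ = 295 - ½ = 589/2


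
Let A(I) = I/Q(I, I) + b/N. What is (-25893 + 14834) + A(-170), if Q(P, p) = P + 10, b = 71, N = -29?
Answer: -5132019/464 ≈ -11060.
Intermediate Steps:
Q(P, p) = 10 + P
A(I) = -71/29 + I/(10 + I) (A(I) = I/(10 + I) + 71/(-29) = I/(10 + I) + 71*(-1/29) = I/(10 + I) - 71/29 = -71/29 + I/(10 + I))
(-25893 + 14834) + A(-170) = (-25893 + 14834) + 2*(-355 - 21*(-170))/(29*(10 - 170)) = -11059 + (2/29)*(-355 + 3570)/(-160) = -11059 + (2/29)*(-1/160)*3215 = -11059 - 643/464 = -5132019/464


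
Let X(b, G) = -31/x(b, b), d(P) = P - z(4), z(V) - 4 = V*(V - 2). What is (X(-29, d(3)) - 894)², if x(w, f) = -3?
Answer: 7027801/9 ≈ 7.8087e+5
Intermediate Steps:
z(V) = 4 + V*(-2 + V) (z(V) = 4 + V*(V - 2) = 4 + V*(-2 + V))
d(P) = -12 + P (d(P) = P - (4 + 4² - 2*4) = P - (4 + 16 - 8) = P - 1*12 = P - 12 = -12 + P)
X(b, G) = 31/3 (X(b, G) = -31/(-3) = -31*(-⅓) = 31/3)
(X(-29, d(3)) - 894)² = (31/3 - 894)² = (-2651/3)² = 7027801/9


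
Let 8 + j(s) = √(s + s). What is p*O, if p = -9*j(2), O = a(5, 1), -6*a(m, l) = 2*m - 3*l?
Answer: -63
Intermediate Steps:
j(s) = -8 + √2*√s (j(s) = -8 + √(s + s) = -8 + √(2*s) = -8 + √2*√s)
a(m, l) = l/2 - m/3 (a(m, l) = -(2*m - 3*l)/6 = -(-3*l + 2*m)/6 = l/2 - m/3)
O = -7/6 (O = (½)*1 - ⅓*5 = ½ - 5/3 = -7/6 ≈ -1.1667)
p = 54 (p = -9*(-8 + √2*√2) = -9*(-8 + 2) = -9*(-6) = 54)
p*O = 54*(-7/6) = -63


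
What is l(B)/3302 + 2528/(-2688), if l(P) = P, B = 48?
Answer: -128413/138684 ≈ -0.92594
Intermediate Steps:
l(B)/3302 + 2528/(-2688) = 48/3302 + 2528/(-2688) = 48*(1/3302) + 2528*(-1/2688) = 24/1651 - 79/84 = -128413/138684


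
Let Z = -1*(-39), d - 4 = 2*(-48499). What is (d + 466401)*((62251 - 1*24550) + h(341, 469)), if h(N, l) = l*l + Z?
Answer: 95196553307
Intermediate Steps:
d = -96994 (d = 4 + 2*(-48499) = 4 - 96998 = -96994)
Z = 39
h(N, l) = 39 + l² (h(N, l) = l*l + 39 = l² + 39 = 39 + l²)
(d + 466401)*((62251 - 1*24550) + h(341, 469)) = (-96994 + 466401)*((62251 - 1*24550) + (39 + 469²)) = 369407*((62251 - 24550) + (39 + 219961)) = 369407*(37701 + 220000) = 369407*257701 = 95196553307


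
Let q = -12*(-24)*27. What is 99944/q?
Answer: 12493/972 ≈ 12.853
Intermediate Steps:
q = 7776 (q = 288*27 = 7776)
99944/q = 99944/7776 = 99944*(1/7776) = 12493/972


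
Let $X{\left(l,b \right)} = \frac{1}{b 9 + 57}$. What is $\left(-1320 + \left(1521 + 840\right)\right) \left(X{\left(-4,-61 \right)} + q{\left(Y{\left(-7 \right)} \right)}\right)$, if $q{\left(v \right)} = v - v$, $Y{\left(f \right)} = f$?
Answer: $- \frac{347}{164} \approx -2.1159$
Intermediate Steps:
$q{\left(v \right)} = 0$
$X{\left(l,b \right)} = \frac{1}{57 + 9 b}$ ($X{\left(l,b \right)} = \frac{1}{9 b + 57} = \frac{1}{57 + 9 b}$)
$\left(-1320 + \left(1521 + 840\right)\right) \left(X{\left(-4,-61 \right)} + q{\left(Y{\left(-7 \right)} \right)}\right) = \left(-1320 + \left(1521 + 840\right)\right) \left(\frac{1}{3 \left(19 + 3 \left(-61\right)\right)} + 0\right) = \left(-1320 + 2361\right) \left(\frac{1}{3 \left(19 - 183\right)} + 0\right) = 1041 \left(\frac{1}{3 \left(-164\right)} + 0\right) = 1041 \left(\frac{1}{3} \left(- \frac{1}{164}\right) + 0\right) = 1041 \left(- \frac{1}{492} + 0\right) = 1041 \left(- \frac{1}{492}\right) = - \frac{347}{164}$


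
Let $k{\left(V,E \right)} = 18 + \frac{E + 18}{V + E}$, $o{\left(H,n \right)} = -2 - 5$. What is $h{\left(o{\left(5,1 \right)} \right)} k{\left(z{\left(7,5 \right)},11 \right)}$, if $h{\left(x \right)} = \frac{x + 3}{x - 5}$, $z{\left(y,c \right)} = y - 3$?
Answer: $\frac{299}{45} \approx 6.6444$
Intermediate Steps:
$z{\left(y,c \right)} = -3 + y$
$o{\left(H,n \right)} = -7$
$h{\left(x \right)} = \frac{3 + x}{-5 + x}$
$k{\left(V,E \right)} = 18 + \frac{18 + E}{E + V}$
$h{\left(o{\left(5,1 \right)} \right)} k{\left(z{\left(7,5 \right)},11 \right)} = \frac{3 - 7}{-5 - 7} \frac{18 + 18 \left(-3 + 7\right) + 19 \cdot 11}{11 + \left(-3 + 7\right)} = \frac{1}{-12} \left(-4\right) \frac{18 + 18 \cdot 4 + 209}{11 + 4} = \left(- \frac{1}{12}\right) \left(-4\right) \frac{18 + 72 + 209}{15} = \frac{\frac{1}{15} \cdot 299}{3} = \frac{1}{3} \cdot \frac{299}{15} = \frac{299}{45}$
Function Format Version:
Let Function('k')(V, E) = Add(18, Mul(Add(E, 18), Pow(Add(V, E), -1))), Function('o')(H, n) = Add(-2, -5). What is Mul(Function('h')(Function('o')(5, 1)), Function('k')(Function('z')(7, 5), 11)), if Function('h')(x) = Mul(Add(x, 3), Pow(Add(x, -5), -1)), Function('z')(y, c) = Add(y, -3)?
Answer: Rational(299, 45) ≈ 6.6444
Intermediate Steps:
Function('z')(y, c) = Add(-3, y)
Function('o')(H, n) = -7
Function('h')(x) = Mul(Pow(Add(-5, x), -1), Add(3, x)) (Function('h')(x) = Mul(Add(3, x), Pow(Add(-5, x), -1)) = Mul(Pow(Add(-5, x), -1), Add(3, x)))
Function('k')(V, E) = Add(18, Mul(Pow(Add(E, V), -1), Add(18, E))) (Function('k')(V, E) = Add(18, Mul(Add(18, E), Pow(Add(E, V), -1))) = Add(18, Mul(Pow(Add(E, V), -1), Add(18, E))))
Mul(Function('h')(Function('o')(5, 1)), Function('k')(Function('z')(7, 5), 11)) = Mul(Mul(Pow(Add(-5, -7), -1), Add(3, -7)), Mul(Pow(Add(11, Add(-3, 7)), -1), Add(18, Mul(18, Add(-3, 7)), Mul(19, 11)))) = Mul(Mul(Pow(-12, -1), -4), Mul(Pow(Add(11, 4), -1), Add(18, Mul(18, 4), 209))) = Mul(Mul(Rational(-1, 12), -4), Mul(Pow(15, -1), Add(18, 72, 209))) = Mul(Rational(1, 3), Mul(Rational(1, 15), 299)) = Mul(Rational(1, 3), Rational(299, 15)) = Rational(299, 45)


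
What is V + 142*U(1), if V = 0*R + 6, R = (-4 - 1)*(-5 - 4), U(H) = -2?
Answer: -278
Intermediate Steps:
R = 45 (R = -5*(-9) = 45)
V = 6 (V = 0*45 + 6 = 0 + 6 = 6)
V + 142*U(1) = 6 + 142*(-2) = 6 - 284 = -278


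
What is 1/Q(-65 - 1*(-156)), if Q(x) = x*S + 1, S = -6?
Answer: -1/545 ≈ -0.0018349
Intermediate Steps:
Q(x) = 1 - 6*x (Q(x) = x*(-6) + 1 = -6*x + 1 = 1 - 6*x)
1/Q(-65 - 1*(-156)) = 1/(1 - 6*(-65 - 1*(-156))) = 1/(1 - 6*(-65 + 156)) = 1/(1 - 6*91) = 1/(1 - 546) = 1/(-545) = -1/545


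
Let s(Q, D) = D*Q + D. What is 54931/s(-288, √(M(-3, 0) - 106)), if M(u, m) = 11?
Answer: 54931*I*√95/27265 ≈ 19.637*I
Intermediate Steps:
s(Q, D) = D + D*Q
54931/s(-288, √(M(-3, 0) - 106)) = 54931/((√(11 - 106)*(1 - 288))) = 54931/((√(-95)*(-287))) = 54931/(((I*√95)*(-287))) = 54931/((-287*I*√95)) = 54931*(I*√95/27265) = 54931*I*√95/27265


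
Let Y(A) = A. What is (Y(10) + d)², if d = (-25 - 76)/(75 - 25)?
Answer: 159201/2500 ≈ 63.680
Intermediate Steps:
d = -101/50 ≈ -2.0200
(Y(10) + d)² = (10 - 101/50)² = (399/50)² = 159201/2500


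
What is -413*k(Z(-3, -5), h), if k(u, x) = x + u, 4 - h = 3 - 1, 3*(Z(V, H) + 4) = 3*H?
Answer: 2891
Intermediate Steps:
Z(V, H) = -4 + H (Z(V, H) = -4 + (3*H)/3 = -4 + H)
h = 2 (h = 4 - (3 - 1) = 4 - 1*2 = 4 - 2 = 2)
k(u, x) = u + x
-413*k(Z(-3, -5), h) = -413*((-4 - 5) + 2) = -413*(-9 + 2) = -413*(-7) = 2891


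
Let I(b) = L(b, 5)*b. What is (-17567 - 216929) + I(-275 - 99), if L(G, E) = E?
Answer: -236366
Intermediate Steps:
I(b) = 5*b
(-17567 - 216929) + I(-275 - 99) = (-17567 - 216929) + 5*(-275 - 99) = -234496 + 5*(-374) = -234496 - 1870 = -236366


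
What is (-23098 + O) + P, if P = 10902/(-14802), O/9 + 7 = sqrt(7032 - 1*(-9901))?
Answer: -57140004/2467 + 9*sqrt(16933) ≈ -21991.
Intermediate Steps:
O = -63 + 9*sqrt(16933) (O = -63 + 9*sqrt(7032 - 1*(-9901)) = -63 + 9*sqrt(7032 + 9901) = -63 + 9*sqrt(16933) ≈ 1108.1)
P = -1817/2467 (P = 10902*(-1/14802) = -1817/2467 ≈ -0.73652)
(-23098 + O) + P = (-23098 + (-63 + 9*sqrt(16933))) - 1817/2467 = (-23161 + 9*sqrt(16933)) - 1817/2467 = -57140004/2467 + 9*sqrt(16933)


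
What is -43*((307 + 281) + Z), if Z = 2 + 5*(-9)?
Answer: -23435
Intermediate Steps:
Z = -43 (Z = 2 - 45 = -43)
-43*((307 + 281) + Z) = -43*((307 + 281) - 43) = -43*(588 - 43) = -43*545 = -23435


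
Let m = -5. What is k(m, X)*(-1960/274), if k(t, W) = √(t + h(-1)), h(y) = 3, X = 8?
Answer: -980*I*√2/137 ≈ -10.116*I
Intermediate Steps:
k(t, W) = √(3 + t) (k(t, W) = √(t + 3) = √(3 + t))
k(m, X)*(-1960/274) = √(3 - 5)*(-1960/274) = √(-2)*(-1960*1/274) = (I*√2)*(-980/137) = -980*I*√2/137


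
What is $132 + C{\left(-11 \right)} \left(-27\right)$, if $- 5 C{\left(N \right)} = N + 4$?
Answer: $\frac{471}{5} \approx 94.2$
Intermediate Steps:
$C{\left(N \right)} = - \frac{4}{5} - \frac{N}{5}$ ($C{\left(N \right)} = - \frac{N + 4}{5} = - \frac{4 + N}{5} = - \frac{4}{5} - \frac{N}{5}$)
$132 + C{\left(-11 \right)} \left(-27\right) = 132 + \left(- \frac{4}{5} - - \frac{11}{5}\right) \left(-27\right) = 132 + \left(- \frac{4}{5} + \frac{11}{5}\right) \left(-27\right) = 132 + \frac{7}{5} \left(-27\right) = 132 - \frac{189}{5} = \frac{471}{5}$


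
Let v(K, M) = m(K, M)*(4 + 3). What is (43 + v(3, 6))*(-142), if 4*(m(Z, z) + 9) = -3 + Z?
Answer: 2840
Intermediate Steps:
m(Z, z) = -39/4 + Z/4 (m(Z, z) = -9 + (-3 + Z)/4 = -9 + (-3/4 + Z/4) = -39/4 + Z/4)
v(K, M) = -273/4 + 7*K/4 (v(K, M) = (-39/4 + K/4)*(4 + 3) = (-39/4 + K/4)*7 = -273/4 + 7*K/4)
(43 + v(3, 6))*(-142) = (43 + (-273/4 + (7/4)*3))*(-142) = (43 + (-273/4 + 21/4))*(-142) = (43 - 63)*(-142) = -20*(-142) = 2840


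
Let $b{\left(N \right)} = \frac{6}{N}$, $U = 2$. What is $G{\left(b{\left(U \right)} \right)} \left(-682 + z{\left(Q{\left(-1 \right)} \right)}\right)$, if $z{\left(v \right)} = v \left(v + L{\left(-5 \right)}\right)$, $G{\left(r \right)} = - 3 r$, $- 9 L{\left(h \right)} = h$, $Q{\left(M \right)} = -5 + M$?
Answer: $5844$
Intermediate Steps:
$L{\left(h \right)} = - \frac{h}{9}$
$z{\left(v \right)} = v \left(\frac{5}{9} + v\right)$ ($z{\left(v \right)} = v \left(v - - \frac{5}{9}\right) = v \left(v + \frac{5}{9}\right) = v \left(\frac{5}{9} + v\right)$)
$G{\left(b{\left(U \right)} \right)} \left(-682 + z{\left(Q{\left(-1 \right)} \right)}\right) = - 3 \cdot \frac{6}{2} \left(-682 + \frac{\left(-5 - 1\right) \left(5 + 9 \left(-5 - 1\right)\right)}{9}\right) = - 3 \cdot 6 \cdot \frac{1}{2} \left(-682 + \frac{1}{9} \left(-6\right) \left(5 + 9 \left(-6\right)\right)\right) = \left(-3\right) 3 \left(-682 + \frac{1}{9} \left(-6\right) \left(5 - 54\right)\right) = - 9 \left(-682 + \frac{1}{9} \left(-6\right) \left(-49\right)\right) = - 9 \left(-682 + \frac{98}{3}\right) = \left(-9\right) \left(- \frac{1948}{3}\right) = 5844$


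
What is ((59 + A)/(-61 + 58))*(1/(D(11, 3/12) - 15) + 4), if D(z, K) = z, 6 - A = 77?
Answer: 15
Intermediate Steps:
A = -71 (A = 6 - 1*77 = 6 - 77 = -71)
((59 + A)/(-61 + 58))*(1/(D(11, 3/12) - 15) + 4) = ((59 - 71)/(-61 + 58))*(1/(11 - 15) + 4) = (-12/(-3))*(1/(-4) + 4) = (-12*(-⅓))*(-¼ + 4) = 4*(15/4) = 15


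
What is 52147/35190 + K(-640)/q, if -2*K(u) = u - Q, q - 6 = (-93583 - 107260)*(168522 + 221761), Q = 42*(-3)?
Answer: 4087574320690931/2758389565331970 ≈ 1.4819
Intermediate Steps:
Q = -126
q = -78385608563 (q = 6 + (-93583 - 107260)*(168522 + 221761) = 6 - 200843*390283 = 6 - 78385608569 = -78385608563)
K(u) = -63 - u/2 (K(u) = -(u - 1*(-126))/2 = -(u + 126)/2 = -(126 + u)/2 = -63 - u/2)
52147/35190 + K(-640)/q = 52147/35190 + (-63 - ½*(-640))/(-78385608563) = 52147*(1/35190) + (-63 + 320)*(-1/78385608563) = 52147/35190 + 257*(-1/78385608563) = 52147/35190 - 257/78385608563 = 4087574320690931/2758389565331970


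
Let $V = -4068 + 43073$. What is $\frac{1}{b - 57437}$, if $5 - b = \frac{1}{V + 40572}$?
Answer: $- \frac{79577}{4570266265} \approx -1.7412 \cdot 10^{-5}$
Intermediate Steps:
$V = 39005$
$b = \frac{397884}{79577}$ ($b = 5 - \frac{1}{39005 + 40572} = 5 - \frac{1}{79577} = \frac{397884}{79577} \approx 5.0$)
$\frac{1}{b - 57437} = \frac{1}{\frac{397884}{79577} - 57437} = \frac{1}{- \frac{4570266265}{79577}} = - \frac{79577}{4570266265}$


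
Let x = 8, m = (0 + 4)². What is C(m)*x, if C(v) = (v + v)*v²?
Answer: 65536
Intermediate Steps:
m = 16 (m = 4² = 16)
C(v) = 2*v³ (C(v) = (2*v)*v² = 2*v³)
C(m)*x = (2*16³)*8 = (2*4096)*8 = 8192*8 = 65536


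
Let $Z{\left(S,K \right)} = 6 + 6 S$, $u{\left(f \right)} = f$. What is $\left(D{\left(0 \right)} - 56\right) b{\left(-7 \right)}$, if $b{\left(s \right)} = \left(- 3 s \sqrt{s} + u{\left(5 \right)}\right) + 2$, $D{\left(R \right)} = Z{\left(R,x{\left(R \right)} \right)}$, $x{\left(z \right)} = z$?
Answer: $-350 - 1050 i \sqrt{7} \approx -350.0 - 2778.0 i$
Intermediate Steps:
$D{\left(R \right)} = 6 + 6 R$
$b{\left(s \right)} = 7 - 3 s^{\frac{3}{2}}$ ($b{\left(s \right)} = \left(- 3 s \sqrt{s} + 5\right) + 2 = \left(- 3 s^{\frac{3}{2}} + 5\right) + 2 = \left(5 - 3 s^{\frac{3}{2}}\right) + 2 = 7 - 3 s^{\frac{3}{2}}$)
$\left(D{\left(0 \right)} - 56\right) b{\left(-7 \right)} = \left(\left(6 + 6 \cdot 0\right) - 56\right) \left(7 - 3 \left(-7\right)^{\frac{3}{2}}\right) = \left(\left(6 + 0\right) - 56\right) \left(7 - 3 \left(- 7 i \sqrt{7}\right)\right) = \left(6 - 56\right) \left(7 + 21 i \sqrt{7}\right) = - 50 \left(7 + 21 i \sqrt{7}\right) = -350 - 1050 i \sqrt{7}$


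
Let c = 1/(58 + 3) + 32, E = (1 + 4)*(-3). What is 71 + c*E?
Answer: -24964/61 ≈ -409.25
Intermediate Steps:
E = -15 (E = 5*(-3) = -15)
c = 1953/61 (c = 1/61 + 32 = 1953/61 ≈ 32.016)
71 + c*E = 71 + (1953/61)*(-15) = 71 - 29295/61 = -24964/61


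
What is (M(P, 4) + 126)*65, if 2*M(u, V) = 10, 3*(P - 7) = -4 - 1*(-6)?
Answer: 8515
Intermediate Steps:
P = 23/3 (P = 7 + (-4 - 1*(-6))/3 = 7 + (-4 + 6)/3 = 7 + (⅓)*2 = 7 + ⅔ = 23/3 ≈ 7.6667)
M(u, V) = 5 (M(u, V) = (½)*10 = 5)
(M(P, 4) + 126)*65 = (5 + 126)*65 = 131*65 = 8515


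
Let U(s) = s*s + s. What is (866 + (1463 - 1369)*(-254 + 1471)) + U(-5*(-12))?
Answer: 118924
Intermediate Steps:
U(s) = s + s² (U(s) = s² + s = s + s²)
(866 + (1463 - 1369)*(-254 + 1471)) + U(-5*(-12)) = (866 + (1463 - 1369)*(-254 + 1471)) + (-5*(-12))*(1 - 5*(-12)) = (866 + 94*1217) + 60*(1 + 60) = (866 + 114398) + 60*61 = 115264 + 3660 = 118924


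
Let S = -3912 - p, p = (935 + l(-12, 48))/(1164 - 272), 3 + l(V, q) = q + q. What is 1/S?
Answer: -223/872633 ≈ -0.00025555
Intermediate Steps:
l(V, q) = -3 + 2*q (l(V, q) = -3 + (q + q) = -3 + 2*q)
p = 257/223 (p = (935 + (-3 + 2*48))/(1164 - 272) = (935 + (-3 + 96))/892 = (935 + 93)*(1/892) = 1028*(1/892) = 257/223 ≈ 1.1525)
S = -872633/223 (S = -3912 - 1*257/223 = -3912 - 257/223 = -872633/223 ≈ -3913.2)
1/S = 1/(-872633/223) = -223/872633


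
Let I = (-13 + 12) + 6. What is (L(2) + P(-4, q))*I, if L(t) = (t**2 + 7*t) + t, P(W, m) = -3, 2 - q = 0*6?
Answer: 85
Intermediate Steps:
q = 2 (q = 2 - 0*6 = 2 - 1*0 = 2 + 0 = 2)
L(t) = t**2 + 8*t
I = 5 (I = -1 + 6 = 5)
(L(2) + P(-4, q))*I = (2*(8 + 2) - 3)*5 = (2*10 - 3)*5 = (20 - 3)*5 = 17*5 = 85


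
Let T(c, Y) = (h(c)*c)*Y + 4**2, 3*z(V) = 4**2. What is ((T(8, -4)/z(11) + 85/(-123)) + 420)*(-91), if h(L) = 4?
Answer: -4458272/123 ≈ -36246.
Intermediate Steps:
z(V) = 16/3 (z(V) = (1/3)*4**2 = (1/3)*16 = 16/3)
T(c, Y) = 16 + 4*Y*c (T(c, Y) = (4*c)*Y + 4**2 = 4*Y*c + 16 = 16 + 4*Y*c)
((T(8, -4)/z(11) + 85/(-123)) + 420)*(-91) = (((16 + 4*(-4)*8)/(16/3) + 85/(-123)) + 420)*(-91) = (((16 - 128)*(3/16) + 85*(-1/123)) + 420)*(-91) = ((-112*3/16 - 85/123) + 420)*(-91) = ((-21 - 85/123) + 420)*(-91) = (-2668/123 + 420)*(-91) = (48992/123)*(-91) = -4458272/123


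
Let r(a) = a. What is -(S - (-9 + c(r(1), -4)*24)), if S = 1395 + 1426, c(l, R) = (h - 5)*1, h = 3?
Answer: -2878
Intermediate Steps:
c(l, R) = -2 (c(l, R) = (3 - 5)*1 = -2*1 = -2)
S = 2821
-(S - (-9 + c(r(1), -4)*24)) = -(2821 - (-9 - 2*24)) = -(2821 - (-9 - 48)) = -(2821 - 1*(-57)) = -(2821 + 57) = -1*2878 = -2878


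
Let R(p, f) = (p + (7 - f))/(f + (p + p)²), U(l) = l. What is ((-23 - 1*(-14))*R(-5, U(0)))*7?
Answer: -63/50 ≈ -1.2600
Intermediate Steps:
R(p, f) = (7 + p - f)/(f + 4*p²) (R(p, f) = (7 + p - f)/(f + (2*p)²) = (7 + p - f)/(f + 4*p²))
((-23 - 1*(-14))*R(-5, U(0)))*7 = ((-23 - 1*(-14))*((7 - 5 - 1*0)/(0 + 4*(-5)²)))*7 = ((-23 + 14)*((7 - 5 + 0)/(0 + 4*25)))*7 = -9*2/(0 + 100)*7 = -9*2/100*7 = -9*1/50*7 = -9/50*7 = -63/50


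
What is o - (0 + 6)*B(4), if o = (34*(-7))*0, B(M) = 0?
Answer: 0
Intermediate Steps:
o = 0 (o = -238*0 = 0)
o - (0 + 6)*B(4) = 0 - (0 + 6)*0 = 0 - 6*0 = 0 - 1*0 = 0 + 0 = 0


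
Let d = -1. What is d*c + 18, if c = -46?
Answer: 64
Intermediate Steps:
d*c + 18 = -1*(-46) + 18 = 46 + 18 = 64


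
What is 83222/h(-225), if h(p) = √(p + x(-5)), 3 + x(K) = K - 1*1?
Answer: -41611*I*√26/39 ≈ -5440.4*I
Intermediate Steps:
x(K) = -4 + K (x(K) = -3 + (K - 1*1) = -3 + (K - 1) = -3 + (-1 + K) = -4 + K)
h(p) = √(-9 + p) (h(p) = √(p + (-4 - 5)) = √(p - 9) = √(-9 + p))
83222/h(-225) = 83222/(√(-9 - 225)) = 83222/(√(-234)) = 83222/((3*I*√26)) = 83222*(-I*√26/78) = -41611*I*√26/39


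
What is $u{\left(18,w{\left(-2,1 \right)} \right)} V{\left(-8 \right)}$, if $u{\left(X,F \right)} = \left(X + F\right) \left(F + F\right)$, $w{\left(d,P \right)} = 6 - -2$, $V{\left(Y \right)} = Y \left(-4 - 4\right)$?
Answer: $26624$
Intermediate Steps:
$V{\left(Y \right)} = - 8 Y$ ($V{\left(Y \right)} = Y \left(-8\right) = - 8 Y$)
$w{\left(d,P \right)} = 8$ ($w{\left(d,P \right)} = 6 + 2 = 8$)
$u{\left(X,F \right)} = 2 F \left(F + X\right)$ ($u{\left(X,F \right)} = \left(F + X\right) 2 F = 2 F \left(F + X\right)$)
$u{\left(18,w{\left(-2,1 \right)} \right)} V{\left(-8 \right)} = 2 \cdot 8 \left(8 + 18\right) \left(\left(-8\right) \left(-8\right)\right) = 2 \cdot 8 \cdot 26 \cdot 64 = 416 \cdot 64 = 26624$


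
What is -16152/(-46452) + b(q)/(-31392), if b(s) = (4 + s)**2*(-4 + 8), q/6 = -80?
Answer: -108314036/3797451 ≈ -28.523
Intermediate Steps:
q = -480 (q = 6*(-80) = -480)
b(s) = 4*(4 + s)**2 (b(s) = (4 + s)**2*4 = 4*(4 + s)**2)
-16152/(-46452) + b(q)/(-31392) = -16152/(-46452) + (4*(4 - 480)**2)/(-31392) = -16152*(-1/46452) + (4*(-476)**2)*(-1/31392) = 1346/3871 + (4*226576)*(-1/31392) = 1346/3871 + 906304*(-1/31392) = 1346/3871 - 28322/981 = -108314036/3797451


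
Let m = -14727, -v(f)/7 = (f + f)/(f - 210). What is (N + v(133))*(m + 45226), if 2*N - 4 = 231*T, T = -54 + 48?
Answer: -223710165/11 ≈ -2.0337e+7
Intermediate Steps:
v(f) = -14*f/(-210 + f) (v(f) = -7*(f + f)/(f - 210) = -7*2*f/(-210 + f) = -14*f/(-210 + f))
T = -6
N = -691 (N = 2 + (231*(-6))/2 = 2 + (1/2)*(-1386) = 2 - 693 = -691)
(N + v(133))*(m + 45226) = (-691 - 14*133/(-210 + 133))*(-14727 + 45226) = (-691 - 14*133/(-77))*30499 = (-691 - 14*133*(-1/77))*30499 = (-691 + 266/11)*30499 = -7335/11*30499 = -223710165/11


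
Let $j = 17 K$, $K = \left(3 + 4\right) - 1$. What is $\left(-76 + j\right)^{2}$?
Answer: $676$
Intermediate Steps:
$K = 6$ ($K = 7 - 1 = 6$)
$j = 102$ ($j = 17 \cdot 6 = 102$)
$\left(-76 + j\right)^{2} = \left(-76 + 102\right)^{2} = 26^{2} = 676$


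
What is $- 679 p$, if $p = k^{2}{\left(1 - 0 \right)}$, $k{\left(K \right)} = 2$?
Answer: $-2716$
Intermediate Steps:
$p = 4$ ($p = 2^{2} = 4$)
$- 679 p = \left(-679\right) 4 = -2716$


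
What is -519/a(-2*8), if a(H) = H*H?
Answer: -519/256 ≈ -2.0273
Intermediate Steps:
a(H) = H²
-519/a(-2*8) = -519/((-2*8)²) = -519/((-16)²) = -519/256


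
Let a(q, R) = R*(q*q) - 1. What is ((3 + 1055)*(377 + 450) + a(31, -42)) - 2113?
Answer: 832490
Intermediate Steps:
a(q, R) = -1 + R*q² (a(q, R) = R*q² - 1 = -1 + R*q²)
((3 + 1055)*(377 + 450) + a(31, -42)) - 2113 = ((3 + 1055)*(377 + 450) + (-1 - 42*31²)) - 2113 = (1058*827 + (-1 - 42*961)) - 2113 = (874966 + (-1 - 40362)) - 2113 = (874966 - 40363) - 2113 = 834603 - 2113 = 832490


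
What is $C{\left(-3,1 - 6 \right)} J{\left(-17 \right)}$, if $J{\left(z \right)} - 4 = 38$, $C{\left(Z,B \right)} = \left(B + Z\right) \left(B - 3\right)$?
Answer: $2688$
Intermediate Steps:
$C{\left(Z,B \right)} = \left(-3 + B\right) \left(B + Z\right)$ ($C{\left(Z,B \right)} = \left(B + Z\right) \left(-3 + B\right) = \left(-3 + B\right) \left(B + Z\right)$)
$J{\left(z \right)} = 42$ ($J{\left(z \right)} = 4 + 38 = 42$)
$C{\left(-3,1 - 6 \right)} J{\left(-17 \right)} = \left(\left(1 - 6\right)^{2} - 3 \left(1 - 6\right) - -9 + \left(1 - 6\right) \left(-3\right)\right) 42 = \left(\left(1 - 6\right)^{2} - 3 \left(1 - 6\right) + 9 + \left(1 - 6\right) \left(-3\right)\right) 42 = \left(\left(-5\right)^{2} - -15 + 9 - -15\right) 42 = \left(25 + 15 + 9 + 15\right) 42 = 64 \cdot 42 = 2688$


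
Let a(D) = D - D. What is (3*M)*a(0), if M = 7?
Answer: 0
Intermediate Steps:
a(D) = 0
(3*M)*a(0) = (3*7)*0 = 21*0 = 0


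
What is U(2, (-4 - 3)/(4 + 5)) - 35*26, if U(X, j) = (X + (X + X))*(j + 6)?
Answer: -2636/3 ≈ -878.67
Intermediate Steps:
U(X, j) = 3*X*(6 + j) (U(X, j) = (X + 2*X)*(6 + j) = (3*X)*(6 + j) = 3*X*(6 + j))
U(2, (-4 - 3)/(4 + 5)) - 35*26 = 3*2*(6 + (-4 - 3)/(4 + 5)) - 35*26 = 3*2*(6 - 7/9) - 910 = 3*2*(47/9) - 910 = 94/3 - 910 = -2636/3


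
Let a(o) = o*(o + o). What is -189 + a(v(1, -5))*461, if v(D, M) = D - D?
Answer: -189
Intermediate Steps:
v(D, M) = 0
a(o) = 2*o² (a(o) = o*(2*o) = 2*o²)
-189 + a(v(1, -5))*461 = -189 + (2*0²)*461 = -189 + (2*0)*461 = -189 + 0*461 = -189 + 0 = -189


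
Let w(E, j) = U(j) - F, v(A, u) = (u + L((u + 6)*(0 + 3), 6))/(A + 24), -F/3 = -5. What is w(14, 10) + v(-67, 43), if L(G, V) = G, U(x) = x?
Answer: -405/43 ≈ -9.4186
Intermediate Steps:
F = 15 (F = -3*(-5) = 15)
v(A, u) = (18 + 4*u)/(24 + A) (v(A, u) = (u + (u + 6)*(0 + 3))/(A + 24) = (u + (6 + u)*3)/(24 + A) = (u + (18 + 3*u))/(24 + A) = (18 + 4*u)/(24 + A))
w(E, j) = -15 + j (w(E, j) = j - 1*15 = j - 15 = -15 + j)
w(14, 10) + v(-67, 43) = (-15 + 10) + 2*(9 + 2*43)/(24 - 67) = -5 + 2*(9 + 86)/(-43) = -5 + 2*(-1/43)*95 = -5 - 190/43 = -405/43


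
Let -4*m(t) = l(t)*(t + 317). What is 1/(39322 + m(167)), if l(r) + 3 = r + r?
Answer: -1/729 ≈ -0.0013717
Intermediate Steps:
l(r) = -3 + 2*r (l(r) = -3 + (r + r) = -3 + 2*r)
m(t) = -(-3 + 2*t)*(317 + t)/4 (m(t) = -(-3 + 2*t)*(t + 317)/4 = -(-3 + 2*t)*(317 + t)/4)
1/(39322 + m(167)) = 1/(39322 - (-3 + 2*167)*(317 + 167)/4) = 1/(39322 - ¼*(-3 + 334)*484) = 1/(39322 - ¼*331*484) = 1/(39322 - 40051) = 1/(-729) = -1/729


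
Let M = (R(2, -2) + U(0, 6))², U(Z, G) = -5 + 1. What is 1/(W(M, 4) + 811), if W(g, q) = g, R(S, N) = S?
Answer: 1/815 ≈ 0.0012270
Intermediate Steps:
U(Z, G) = -4
M = 4 (M = (2 - 4)² = (-2)² = 4)
1/(W(M, 4) + 811) = 1/(4 + 811) = 1/815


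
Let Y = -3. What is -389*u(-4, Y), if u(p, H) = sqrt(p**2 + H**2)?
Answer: -1945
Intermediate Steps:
u(p, H) = sqrt(H**2 + p**2)
-389*u(-4, Y) = -389*sqrt((-3)**2 + (-4)**2) = -389*sqrt(9 + 16) = -389*sqrt(25) = -389*5 = -1945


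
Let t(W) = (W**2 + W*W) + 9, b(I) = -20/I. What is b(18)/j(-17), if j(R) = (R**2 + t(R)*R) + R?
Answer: 10/87363 ≈ 0.00011446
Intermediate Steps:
t(W) = 9 + 2*W**2 (t(W) = (W**2 + W**2) + 9 = 2*W**2 + 9 = 9 + 2*W**2)
j(R) = R + R**2 + R*(9 + 2*R**2) (j(R) = (R**2 + (9 + 2*R**2)*R) + R = (R**2 + R*(9 + 2*R**2)) + R = R + R**2 + R*(9 + 2*R**2))
b(18)/j(-17) = (-20/18)/((-17*(10 - 17 + 2*(-17)**2))) = (-20*1/18)/((-17*(10 - 17 + 2*289))) = -10*(-1/(17*(10 - 17 + 578)))/9 = -10/(9*((-17*571))) = -10/9/(-9707) = -10/9*(-1/9707) = 10/87363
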